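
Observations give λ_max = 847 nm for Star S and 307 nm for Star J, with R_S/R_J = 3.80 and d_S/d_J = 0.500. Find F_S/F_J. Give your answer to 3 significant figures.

Wien's law: T_S/T_J = λ_J/λ_S = 307/847 = 0.3625.
L_S/L_J = (R_S/R_J)²(T_S/T_J)⁴ = (3.80)²(0.3625)⁴ = 0.2492.
F_S/F_J = (L_S/L_J)/(d_S/d_J)² = 0.2492/(0.500)² = 0.9969.

0.997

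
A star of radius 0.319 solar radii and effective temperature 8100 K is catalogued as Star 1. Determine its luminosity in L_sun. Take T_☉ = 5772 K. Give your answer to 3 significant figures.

L/L_☉ = (R/R_☉)² (T/T_☉)⁴ = (0.319)² × (8100/5772)⁴
       = 0.1018 × (1.403)⁴ = 0.1018 × 3.878 = 0.3947.

0.395 L_sun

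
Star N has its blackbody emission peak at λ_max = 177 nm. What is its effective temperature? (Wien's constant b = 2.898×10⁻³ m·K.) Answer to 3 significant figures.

T = b/λ_max = 2.898×10⁻³ / (177×10⁻⁹) = 1.637×10^4 K.

1.64×10^4 K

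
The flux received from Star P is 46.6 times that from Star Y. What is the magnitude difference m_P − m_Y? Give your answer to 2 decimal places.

-4.17

m_P − m_Y = −2.5 log₁₀(F_P/F_Y) = −2.5 log₁₀(46.6) = −2.5 × (1.668) = -4.171.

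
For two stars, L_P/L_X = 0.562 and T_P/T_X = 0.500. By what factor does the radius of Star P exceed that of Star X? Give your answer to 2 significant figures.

3.0

L ∝ R²T⁴ gives R ∝ √L / T², so
R_P/R_X = √(0.562) / (0.500)² = 0.7497 / 0.2500 = 2.999.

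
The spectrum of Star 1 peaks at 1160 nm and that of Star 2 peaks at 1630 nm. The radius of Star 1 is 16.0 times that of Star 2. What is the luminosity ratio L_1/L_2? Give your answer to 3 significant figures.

Wien's law gives T ∝ 1/λ_max, so T_1/T_2 = λ_2/λ_1 = 1630/1160 = 1.405.
Then L ∝ R²T⁴ gives L_1/L_2 = (16.0)² × (1.405)⁴ = 256.0 × 3.899 = 998.1.

998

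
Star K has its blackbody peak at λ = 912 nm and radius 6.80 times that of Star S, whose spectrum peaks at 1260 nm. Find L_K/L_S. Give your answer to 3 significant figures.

168

Wien's law gives T ∝ 1/λ_max, so T_K/T_S = λ_S/λ_K = 1260/912 = 1.382.
Then L ∝ R²T⁴ gives L_K/L_S = (6.80)² × (1.382)⁴ = 46.24 × 3.643 = 168.5.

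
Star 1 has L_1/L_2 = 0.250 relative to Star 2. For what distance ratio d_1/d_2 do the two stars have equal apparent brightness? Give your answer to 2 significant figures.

Equal flux requires L_1/d_1² = L_2/d_2², so d_1/d_2 = √(L_1/L_2)
= √(0.250) = 0.5000.

0.50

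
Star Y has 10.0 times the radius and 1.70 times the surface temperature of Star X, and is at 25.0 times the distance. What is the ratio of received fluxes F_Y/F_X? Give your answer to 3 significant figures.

L_Y/L_X = (R_Y/R_X)²(T_Y/T_X)⁴ = (10.0)² × (1.70)⁴ = 835.2.
F_Y/F_X = (L_Y/L_X)/(d_Y/d_X)² = 835.2 / (25.0)² = 1.336.

1.34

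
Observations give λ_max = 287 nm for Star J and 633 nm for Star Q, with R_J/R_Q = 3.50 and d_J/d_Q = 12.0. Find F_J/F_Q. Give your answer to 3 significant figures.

Wien's law: T_J/T_Q = λ_Q/λ_J = 633/287 = 2.206.
L_J/L_Q = (R_J/R_Q)²(T_J/T_Q)⁴ = (3.50)²(2.206)⁴ = 289.9.
F_J/F_Q = (L_J/L_Q)/(d_J/d_Q)² = 289.9/(12.0)² = 2.013.

2.01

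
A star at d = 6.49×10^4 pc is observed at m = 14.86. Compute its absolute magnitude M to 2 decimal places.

M = m − 5 log₁₀(d/10 pc) = 14.86 − 5 log₁₀(6.49×10^4/10)
  = 14.86 − 5 × 3.812 = 14.86 − 19.06 = -4.20.

-4.20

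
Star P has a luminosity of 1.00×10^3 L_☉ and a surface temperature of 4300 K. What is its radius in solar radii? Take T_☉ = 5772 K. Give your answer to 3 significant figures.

R/R_☉ = √(L/L_☉) / (T/T_☉)² = √(1.00×10^3) / (0.7450)²
       = 31.62 / 0.5550 = 56.98.

57.0 solar radii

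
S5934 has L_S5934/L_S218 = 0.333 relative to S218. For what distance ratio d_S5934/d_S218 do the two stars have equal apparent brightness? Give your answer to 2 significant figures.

0.58

Equal flux requires L_S5934/d_S5934² = L_S218/d_S218², so d_S5934/d_S218 = √(L_S5934/L_S218)
= √(0.333) = 0.5771.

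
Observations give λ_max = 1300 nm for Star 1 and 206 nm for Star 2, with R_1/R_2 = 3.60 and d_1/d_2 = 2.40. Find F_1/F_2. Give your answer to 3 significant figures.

Wien's law: T_1/T_2 = λ_2/λ_1 = 206/1300 = 0.1585.
L_1/L_2 = (R_1/R_2)²(T_1/T_2)⁴ = (3.60)²(0.1585)⁴ = 0.008171.
F_1/F_2 = (L_1/L_2)/(d_1/d_2)² = 0.008171/(2.40)² = 0.001419.

0.00142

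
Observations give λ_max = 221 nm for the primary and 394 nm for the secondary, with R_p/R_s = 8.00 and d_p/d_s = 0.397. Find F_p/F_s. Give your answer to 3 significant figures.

Wien's law: T_p/T_s = λ_s/λ_p = 394/221 = 1.783.
L_p/L_s = (R_p/R_s)²(T_p/T_s)⁴ = (8.00)²(1.783)⁴ = 646.5.
F_p/F_s = (L_p/L_s)/(d_p/d_s)² = 646.5/(0.397)² = 4102.

4.10×10^3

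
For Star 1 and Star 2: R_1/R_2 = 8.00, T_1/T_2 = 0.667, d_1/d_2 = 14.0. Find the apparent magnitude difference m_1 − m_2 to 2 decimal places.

L_1/L_2 = (8.00)²(0.667)⁴ = 12.67.
F_1/F_2 = (L_1/L_2)/(d_1/d_2)² = 12.67/196.0 = 0.06463.
m_1 − m_2 = −2.5 log₁₀(0.06463) = 2.97.

2.97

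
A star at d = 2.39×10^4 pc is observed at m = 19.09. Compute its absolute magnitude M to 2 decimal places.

M = m − 5 log₁₀(d/10 pc) = 19.09 − 5 log₁₀(2.39×10^4/10)
  = 19.09 − 5 × 3.378 = 19.09 − 16.89 = 2.20.

2.20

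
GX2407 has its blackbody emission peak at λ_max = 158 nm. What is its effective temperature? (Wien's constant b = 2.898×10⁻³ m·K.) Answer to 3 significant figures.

1.83×10^4 K

T = b/λ_max = 2.898×10⁻³ / (158×10⁻⁹) = 1.834×10^4 K.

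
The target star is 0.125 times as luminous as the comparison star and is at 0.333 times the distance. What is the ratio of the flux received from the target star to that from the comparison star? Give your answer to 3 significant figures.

1.13

F = L/(4πd²), so F_t/F_c = (L_t/L_c) / (d_t/d_c)²
= 0.125 / (0.333)² = 0.125 / 0.1109 = 1.127.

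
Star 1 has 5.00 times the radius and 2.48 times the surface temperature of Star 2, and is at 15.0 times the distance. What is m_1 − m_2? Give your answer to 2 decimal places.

L_1/L_2 = (5.00)²(2.48)⁴ = 945.7.
F_1/F_2 = (L_1/L_2)/(d_1/d_2)² = 945.7/225.0 = 4.203.
m_1 − m_2 = −2.5 log₁₀(4.203) = -1.56.

-1.56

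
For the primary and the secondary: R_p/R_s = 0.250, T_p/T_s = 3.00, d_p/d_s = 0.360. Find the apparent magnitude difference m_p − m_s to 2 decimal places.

L_p/L_s = (0.250)²(3.00)⁴ = 5.062.
F_p/F_s = (L_p/L_s)/(d_p/d_s)² = 5.062/0.1296 = 39.06.
m_p − m_s = −2.5 log₁₀(39.06) = -3.98.

-3.98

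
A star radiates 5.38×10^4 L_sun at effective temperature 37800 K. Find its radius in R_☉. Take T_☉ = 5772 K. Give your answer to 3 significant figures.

R/R_☉ = √(L/L_☉) / (T/T_☉)² = √(5.38×10^4) / (6.549)²
       = 231.9 / 42.89 = 5.408.

5.41 R_☉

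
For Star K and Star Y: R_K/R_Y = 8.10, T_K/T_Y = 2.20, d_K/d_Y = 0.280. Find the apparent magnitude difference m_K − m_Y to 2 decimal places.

-10.73

L_K/L_Y = (8.10)²(2.20)⁴ = 1537.
F_K/F_Y = (L_K/L_Y)/(d_K/d_Y)² = 1537/0.07840 = 1.960×10^4.
m_K − m_Y = −2.5 log₁₀(1.960×10^4) = -10.73.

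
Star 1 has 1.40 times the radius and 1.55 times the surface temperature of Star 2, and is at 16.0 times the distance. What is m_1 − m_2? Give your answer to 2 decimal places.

3.39

L_1/L_2 = (1.40)²(1.55)⁴ = 11.31.
F_1/F_2 = (L_1/L_2)/(d_1/d_2)² = 11.31/256.0 = 0.04419.
m_1 − m_2 = −2.5 log₁₀(0.04419) = 3.39.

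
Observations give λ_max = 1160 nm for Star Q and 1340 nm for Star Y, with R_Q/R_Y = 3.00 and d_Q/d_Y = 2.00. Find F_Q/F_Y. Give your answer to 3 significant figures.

4.01

Wien's law: T_Q/T_Y = λ_Y/λ_Q = 1340/1160 = 1.155.
L_Q/L_Y = (R_Q/R_Y)²(T_Q/T_Y)⁴ = (3.00)²(1.155)⁴ = 16.03.
F_Q/F_Y = (L_Q/L_Y)/(d_Q/d_Y)² = 16.03/(2.00)² = 4.007.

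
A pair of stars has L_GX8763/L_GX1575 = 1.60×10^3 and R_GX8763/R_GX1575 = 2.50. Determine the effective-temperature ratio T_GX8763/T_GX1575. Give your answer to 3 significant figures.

4.00

L ∝ R²T⁴ gives T ∝ (L/R²)^(1/4), so
T_GX8763/T_GX1575 = (1.60×10^3 / 2.50²)^(1/4) = (256.0)^(1/4) = 4.000.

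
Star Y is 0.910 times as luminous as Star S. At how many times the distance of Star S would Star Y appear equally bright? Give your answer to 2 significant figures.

0.95

Equal flux requires L_Y/d_Y² = L_S/d_S², so d_Y/d_S = √(L_Y/L_S)
= √(0.910) = 0.9539.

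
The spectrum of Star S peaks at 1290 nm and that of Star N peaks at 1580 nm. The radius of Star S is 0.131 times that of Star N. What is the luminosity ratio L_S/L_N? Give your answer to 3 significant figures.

Wien's law gives T ∝ 1/λ_max, so T_S/T_N = λ_N/λ_S = 1580/1290 = 1.225.
Then L ∝ R²T⁴ gives L_S/L_N = (0.131)² × (1.225)⁴ = 0.01716 × 2.250 = 0.03862.

0.0386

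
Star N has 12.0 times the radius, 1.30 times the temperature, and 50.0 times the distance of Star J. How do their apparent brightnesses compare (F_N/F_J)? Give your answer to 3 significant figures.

L_N/L_J = (R_N/R_J)²(T_N/T_J)⁴ = (12.0)² × (1.30)⁴ = 411.3.
F_N/F_J = (L_N/L_J)/(d_N/d_J)² = 411.3 / (50.0)² = 0.1645.

0.165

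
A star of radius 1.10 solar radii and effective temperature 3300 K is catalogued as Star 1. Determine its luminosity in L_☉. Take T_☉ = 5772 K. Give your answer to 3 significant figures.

0.129 L_☉

L/L_☉ = (R/R_☉)² (T/T_☉)⁴ = (1.10)² × (3300/5772)⁴
       = 1.210 × (0.5717)⁴ = 1.210 × 0.1068 = 0.1293.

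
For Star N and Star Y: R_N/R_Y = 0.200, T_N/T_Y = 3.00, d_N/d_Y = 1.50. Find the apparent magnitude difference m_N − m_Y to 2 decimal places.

-0.40

L_N/L_Y = (0.200)²(3.00)⁴ = 3.240.
F_N/F_Y = (L_N/L_Y)/(d_N/d_Y)² = 3.240/2.250 = 1.440.
m_N − m_Y = −2.5 log₁₀(1.440) = -0.40.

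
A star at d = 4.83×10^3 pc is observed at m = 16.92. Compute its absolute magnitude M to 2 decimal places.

M = m − 5 log₁₀(d/10 pc) = 16.92 − 5 log₁₀(4.83×10^3/10)
  = 16.92 − 5 × 2.684 = 16.92 − 13.42 = 3.50.

3.50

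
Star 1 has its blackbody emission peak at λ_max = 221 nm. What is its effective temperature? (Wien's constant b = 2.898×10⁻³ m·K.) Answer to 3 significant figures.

T = b/λ_max = 2.898×10⁻³ / (221×10⁻⁹) = 1.311×10^4 K.

1.31×10^4 K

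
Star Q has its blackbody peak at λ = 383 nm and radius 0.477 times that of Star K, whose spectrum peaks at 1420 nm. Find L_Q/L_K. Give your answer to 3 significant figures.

43.0

Wien's law gives T ∝ 1/λ_max, so T_Q/T_K = λ_K/λ_Q = 1420/383 = 3.708.
Then L ∝ R²T⁴ gives L_Q/L_K = (0.477)² × (3.708)⁴ = 0.2275 × 189.0 = 42.99.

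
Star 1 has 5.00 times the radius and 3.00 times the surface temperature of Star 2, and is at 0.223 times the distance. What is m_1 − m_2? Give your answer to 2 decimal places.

-11.52

L_1/L_2 = (5.00)²(3.00)⁴ = 2025.
F_1/F_2 = (L_1/L_2)/(d_1/d_2)² = 2025/0.04973 = 4.072×10^4.
m_1 − m_2 = −2.5 log₁₀(4.072×10^4) = -11.52.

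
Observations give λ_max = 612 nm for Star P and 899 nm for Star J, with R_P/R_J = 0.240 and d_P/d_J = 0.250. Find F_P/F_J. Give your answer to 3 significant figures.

4.29

Wien's law: T_P/T_J = λ_J/λ_P = 899/612 = 1.469.
L_P/L_J = (R_P/R_J)²(T_P/T_J)⁴ = (0.240)²(1.469)⁴ = 0.2682.
F_P/F_J = (L_P/L_J)/(d_P/d_J)² = 0.2682/(0.250)² = 4.291.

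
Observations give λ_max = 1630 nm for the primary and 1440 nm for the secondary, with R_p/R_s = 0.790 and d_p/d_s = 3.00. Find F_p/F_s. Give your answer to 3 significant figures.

0.0422

Wien's law: T_p/T_s = λ_s/λ_p = 1440/1630 = 0.8834.
L_p/L_s = (R_p/R_s)²(T_p/T_s)⁴ = (0.790)²(0.8834)⁴ = 0.3801.
F_p/F_s = (L_p/L_s)/(d_p/d_s)² = 0.3801/(3.00)² = 0.04224.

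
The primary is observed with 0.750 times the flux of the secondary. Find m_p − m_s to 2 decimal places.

0.31

m_p − m_s = −2.5 log₁₀(F_p/F_s) = −2.5 log₁₀(0.750) = −2.5 × (-0.125) = 0.312.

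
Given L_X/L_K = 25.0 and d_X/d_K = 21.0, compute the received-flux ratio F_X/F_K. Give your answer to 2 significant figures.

F = L/(4πd²), so F_X/F_K = (L_X/L_K) / (d_X/d_K)²
= 25.0 / (21.0)² = 25.0 / 441.0 = 0.05669.

0.057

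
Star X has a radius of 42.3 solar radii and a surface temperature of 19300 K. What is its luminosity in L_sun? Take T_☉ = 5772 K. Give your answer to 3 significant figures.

2.24×10^5 L_sun

L/L_☉ = (R/R_☉)² (T/T_☉)⁴ = (42.3)² × (19300/5772)⁴
       = 1789 × (3.344)⁴ = 1789 × 125.0 = 2.237×10^5.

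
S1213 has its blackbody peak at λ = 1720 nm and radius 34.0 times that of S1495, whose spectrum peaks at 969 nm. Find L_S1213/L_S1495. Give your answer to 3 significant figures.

116

Wien's law gives T ∝ 1/λ_max, so T_S1213/T_S1495 = λ_S1495/λ_S1213 = 969/1720 = 0.5634.
Then L ∝ R²T⁴ gives L_S1213/L_S1495 = (34.0)² × (0.5634)⁴ = 1156 × 0.1007 = 116.4.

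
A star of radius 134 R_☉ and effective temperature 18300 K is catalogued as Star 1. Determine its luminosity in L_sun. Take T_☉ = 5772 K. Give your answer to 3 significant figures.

L/L_☉ = (R/R_☉)² (T/T_☉)⁴ = (134)² × (18300/5772)⁴
       = 1.796×10^4 × (3.170)⁴ = 1.796×10^4 × 101.0 = 1.814×10^6.

1.81×10^6 L_sun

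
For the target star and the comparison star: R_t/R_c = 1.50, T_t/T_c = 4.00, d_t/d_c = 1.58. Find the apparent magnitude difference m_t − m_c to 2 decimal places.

L_t/L_c = (1.50)²(4.00)⁴ = 576.0.
F_t/F_c = (L_t/L_c)/(d_t/d_c)² = 576.0/2.496 = 230.7.
m_t − m_c = −2.5 log₁₀(230.7) = -5.91.

-5.91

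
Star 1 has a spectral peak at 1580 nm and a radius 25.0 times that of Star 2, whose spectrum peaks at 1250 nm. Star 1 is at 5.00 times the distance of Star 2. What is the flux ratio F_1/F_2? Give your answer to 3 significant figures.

9.79

Wien's law: T_1/T_2 = λ_2/λ_1 = 1250/1580 = 0.7911.
L_1/L_2 = (R_1/R_2)²(T_1/T_2)⁴ = (25.0)²(0.7911)⁴ = 244.8.
F_1/F_2 = (L_1/L_2)/(d_1/d_2)² = 244.8/(5.00)² = 9.794.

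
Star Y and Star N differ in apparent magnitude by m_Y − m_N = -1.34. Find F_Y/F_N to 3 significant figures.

3.44

F_Y/F_N = 10^(−(m_Y − m_N)/2.5) = 10^(1.34/2.5) = 10^0.536 = 3.436.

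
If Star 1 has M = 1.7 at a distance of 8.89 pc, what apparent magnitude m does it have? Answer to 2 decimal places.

m = M + 5 log₁₀(d/10 pc) = 1.7 + 5 log₁₀(8.89/10)
  = 1.7 + 5 × -0.051 = 1.7 + -0.26 = 1.44.

1.44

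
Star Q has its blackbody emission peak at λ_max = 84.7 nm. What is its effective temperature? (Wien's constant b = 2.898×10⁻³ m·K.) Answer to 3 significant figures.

T = b/λ_max = 2.898×10⁻³ / (84.7×10⁻⁹) = 3.421×10^4 K.

3.42×10^4 K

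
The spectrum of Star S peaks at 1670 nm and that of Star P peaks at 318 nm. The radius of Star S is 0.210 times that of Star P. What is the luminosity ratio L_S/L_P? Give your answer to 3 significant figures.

5.80×10^-5

Wien's law gives T ∝ 1/λ_max, so T_S/T_P = λ_P/λ_S = 318/1670 = 0.1904.
Then L ∝ R²T⁴ gives L_S/L_P = (0.210)² × (0.1904)⁴ = 0.04410 × 0.001315 = 5.798×10^-5.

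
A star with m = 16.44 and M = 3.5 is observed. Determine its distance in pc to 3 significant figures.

3.87×10^3 pc

m − M = 5 log₁₀(d/10 pc)
16.44 − (3.5) = 12.94 = 5 log₁₀(d/10)
d = 10 × 10^(12.94/5) = 10 × 10^2.588 = 3873 pc.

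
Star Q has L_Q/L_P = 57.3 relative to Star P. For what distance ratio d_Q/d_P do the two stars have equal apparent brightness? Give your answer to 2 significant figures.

Equal flux requires L_Q/d_Q² = L_P/d_P², so d_Q/d_P = √(L_Q/L_P)
= √(57.3) = 7.570.

7.6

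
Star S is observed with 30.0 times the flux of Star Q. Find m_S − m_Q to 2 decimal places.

-3.69

m_S − m_Q = −2.5 log₁₀(F_S/F_Q) = −2.5 log₁₀(30.0) = −2.5 × (1.477) = -3.693.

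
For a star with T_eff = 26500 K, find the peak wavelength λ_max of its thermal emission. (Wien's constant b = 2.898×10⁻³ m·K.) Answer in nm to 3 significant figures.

109 nm

λ_max = b/T = 2.898×10⁻³ / 26500 = 1.09×10^-7 m = 109.4 nm.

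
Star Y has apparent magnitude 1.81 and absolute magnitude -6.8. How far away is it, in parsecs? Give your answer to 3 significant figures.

527 pc

m − M = 5 log₁₀(d/10 pc)
1.81 − (-6.8) = 8.61 = 5 log₁₀(d/10)
d = 10 × 10^(8.61/5) = 10 × 10^1.722 = 527.2 pc.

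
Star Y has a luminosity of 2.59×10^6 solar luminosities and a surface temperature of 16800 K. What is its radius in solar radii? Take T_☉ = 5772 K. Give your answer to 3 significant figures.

R/R_☉ = √(L/L_☉) / (T/T_☉)² = √(2.59×10^6) / (2.911)²
       = 1609 / 8.472 = 190.0.

190 solar radii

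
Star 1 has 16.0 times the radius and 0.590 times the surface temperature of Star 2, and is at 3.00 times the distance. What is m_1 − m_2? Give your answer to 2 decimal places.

-1.34

L_1/L_2 = (16.0)²(0.590)⁴ = 31.02.
F_1/F_2 = (L_1/L_2)/(d_1/d_2)² = 31.02/9.000 = 3.447.
m_1 − m_2 = −2.5 log₁₀(3.447) = -1.34.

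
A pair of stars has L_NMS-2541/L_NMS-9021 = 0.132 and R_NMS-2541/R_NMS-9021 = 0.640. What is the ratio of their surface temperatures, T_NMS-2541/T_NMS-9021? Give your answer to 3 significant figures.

0.753

L ∝ R²T⁴ gives T ∝ (L/R²)^(1/4), so
T_NMS-2541/T_NMS-9021 = (0.132 / 0.640²)^(1/4) = (0.3223)^(1/4) = 0.7534.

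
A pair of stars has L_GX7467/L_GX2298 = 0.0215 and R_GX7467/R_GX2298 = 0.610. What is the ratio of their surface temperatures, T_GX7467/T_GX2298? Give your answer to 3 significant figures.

0.490

L ∝ R²T⁴ gives T ∝ (L/R²)^(1/4), so
T_GX7467/T_GX2298 = (0.0215 / 0.610²)^(1/4) = (0.05778)^(1/4) = 0.4903.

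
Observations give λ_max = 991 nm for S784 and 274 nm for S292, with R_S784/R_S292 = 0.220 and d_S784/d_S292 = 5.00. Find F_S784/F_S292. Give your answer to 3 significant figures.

1.13×10^-5

Wien's law: T_S784/T_S292 = λ_S292/λ_S784 = 274/991 = 0.2765.
L_S784/L_S292 = (R_S784/R_S292)²(T_S784/T_S292)⁴ = (0.220)²(0.2765)⁴ = 2.828×10^-4.
F_S784/F_S292 = (L_S784/L_S292)/(d_S784/d_S292)² = 2.828×10^-4/(5.00)² = 1.131×10^-5.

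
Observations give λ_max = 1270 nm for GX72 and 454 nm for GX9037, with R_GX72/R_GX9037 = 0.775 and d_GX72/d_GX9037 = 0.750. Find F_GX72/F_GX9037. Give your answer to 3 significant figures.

0.0174

Wien's law: T_GX72/T_GX9037 = λ_GX9037/λ_GX72 = 454/1270 = 0.3575.
L_GX72/L_GX9037 = (R_GX72/R_GX9037)²(T_GX72/T_GX9037)⁴ = (0.775)²(0.3575)⁴ = 0.009809.
F_GX72/F_GX9037 = (L_GX72/L_GX9037)/(d_GX72/d_GX9037)² = 0.009809/(0.750)² = 0.01744.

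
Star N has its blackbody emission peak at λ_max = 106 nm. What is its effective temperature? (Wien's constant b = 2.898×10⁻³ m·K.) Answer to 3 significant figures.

T = b/λ_max = 2.898×10⁻³ / (106×10⁻⁹) = 2.734×10^4 K.

2.73×10^4 K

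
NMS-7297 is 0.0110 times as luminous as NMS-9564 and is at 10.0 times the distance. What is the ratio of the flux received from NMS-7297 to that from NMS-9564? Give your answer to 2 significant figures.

F = L/(4πd²), so F_NMS-7297/F_NMS-9564 = (L_NMS-7297/L_NMS-9564) / (d_NMS-7297/d_NMS-9564)²
= 0.0110 / (10.0)² = 0.0110 / 100.0 = 1.100×10^-4.

1.1×10^-4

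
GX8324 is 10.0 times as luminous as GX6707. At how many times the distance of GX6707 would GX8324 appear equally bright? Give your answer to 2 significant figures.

Equal flux requires L_GX8324/d_GX8324² = L_GX6707/d_GX6707², so d_GX8324/d_GX6707 = √(L_GX8324/L_GX6707)
= √(10.0) = 3.162.

3.2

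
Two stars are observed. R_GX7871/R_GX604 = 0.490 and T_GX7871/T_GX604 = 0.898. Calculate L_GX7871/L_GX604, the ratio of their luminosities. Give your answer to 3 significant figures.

0.156

From the Stefan–Boltzmann law, L ∝ R²T⁴, so
L_GX7871/L_GX604 = (R_GX7871/R_GX604)² (T_GX7871/T_GX604)⁴ = (0.490)² × (0.898)⁴ = 0.2401 × 0.6503 = 0.1561.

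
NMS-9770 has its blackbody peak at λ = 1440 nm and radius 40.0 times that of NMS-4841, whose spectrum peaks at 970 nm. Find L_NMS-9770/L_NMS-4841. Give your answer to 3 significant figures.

329

Wien's law gives T ∝ 1/λ_max, so T_NMS-9770/T_NMS-4841 = λ_NMS-4841/λ_NMS-9770 = 970/1440 = 0.6736.
Then L ∝ R²T⁴ gives L_NMS-9770/L_NMS-4841 = (40.0)² × (0.6736)⁴ = 1600 × 0.2059 = 329.4.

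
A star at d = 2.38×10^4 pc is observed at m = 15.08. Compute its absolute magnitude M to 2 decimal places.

M = m − 5 log₁₀(d/10 pc) = 15.08 − 5 log₁₀(2.38×10^4/10)
  = 15.08 − 5 × 3.377 = 15.08 − 16.88 = -1.80.

-1.80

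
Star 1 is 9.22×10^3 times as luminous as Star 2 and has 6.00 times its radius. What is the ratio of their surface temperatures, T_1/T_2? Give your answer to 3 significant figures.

L ∝ R²T⁴ gives T ∝ (L/R²)^(1/4), so
T_1/T_2 = (9.22×10^3 / 6.00²)^(1/4) = (256.1)^(1/4) = 4.000.

4.00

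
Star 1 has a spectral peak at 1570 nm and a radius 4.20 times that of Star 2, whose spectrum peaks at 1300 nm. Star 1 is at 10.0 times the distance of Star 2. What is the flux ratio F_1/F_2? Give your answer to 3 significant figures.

0.0829

Wien's law: T_1/T_2 = λ_2/λ_1 = 1300/1570 = 0.8280.
L_1/L_2 = (R_1/R_2)²(T_1/T_2)⁴ = (4.20)²(0.8280)⁴ = 8.292.
F_1/F_2 = (L_1/L_2)/(d_1/d_2)² = 8.292/(10.0)² = 0.08292.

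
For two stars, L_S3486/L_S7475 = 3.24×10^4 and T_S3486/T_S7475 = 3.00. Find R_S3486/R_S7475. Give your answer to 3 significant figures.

20.0

L ∝ R²T⁴ gives R ∝ √L / T², so
R_S3486/R_S7475 = √(3.24×10^4) / (3.00)² = 180.0 / 9.000 = 20.00.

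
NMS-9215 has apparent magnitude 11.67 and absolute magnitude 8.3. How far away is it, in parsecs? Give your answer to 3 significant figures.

m − M = 5 log₁₀(d/10 pc)
11.67 − (8.3) = 3.37 = 5 log₁₀(d/10)
d = 10 × 10^(3.37/5) = 10 × 10^0.674 = 47.21 pc.

47.2 pc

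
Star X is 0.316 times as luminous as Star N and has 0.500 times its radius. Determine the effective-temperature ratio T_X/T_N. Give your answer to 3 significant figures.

L ∝ R²T⁴ gives T ∝ (L/R²)^(1/4), so
T_X/T_N = (0.316 / 0.500²)^(1/4) = (1.264)^(1/4) = 1.060.

1.06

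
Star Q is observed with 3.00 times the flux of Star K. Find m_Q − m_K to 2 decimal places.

-1.19

m_Q − m_K = −2.5 log₁₀(F_Q/F_K) = −2.5 log₁₀(3.00) = −2.5 × (0.477) = -1.193.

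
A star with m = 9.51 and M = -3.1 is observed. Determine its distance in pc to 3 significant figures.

3.33×10^3 pc

m − M = 5 log₁₀(d/10 pc)
9.51 − (-3.1) = 12.61 = 5 log₁₀(d/10)
d = 10 × 10^(12.61/5) = 10 × 10^2.522 = 3327 pc.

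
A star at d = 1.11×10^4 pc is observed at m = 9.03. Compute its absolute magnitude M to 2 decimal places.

M = m − 5 log₁₀(d/10 pc) = 9.03 − 5 log₁₀(1.11×10^4/10)
  = 9.03 − 5 × 3.045 = 9.03 − 15.23 = -6.20.

-6.20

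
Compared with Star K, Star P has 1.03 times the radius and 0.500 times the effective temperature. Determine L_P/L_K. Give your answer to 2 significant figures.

From the Stefan–Boltzmann law, L ∝ R²T⁴, so
L_P/L_K = (R_P/R_K)² (T_P/T_K)⁴ = (1.03)² × (0.500)⁴ = 1.061 × 0.06250 = 0.06631.

0.066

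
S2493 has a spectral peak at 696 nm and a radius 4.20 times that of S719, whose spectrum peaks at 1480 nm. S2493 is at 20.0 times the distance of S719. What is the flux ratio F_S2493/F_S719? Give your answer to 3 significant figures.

0.902

Wien's law: T_S2493/T_S719 = λ_S719/λ_S2493 = 1480/696 = 2.126.
L_S2493/L_S719 = (R_S2493/R_S719)²(T_S2493/T_S719)⁴ = (4.20)²(2.126)⁴ = 360.7.
F_S2493/F_S719 = (L_S2493/L_S719)/(d_S2493/d_S719)² = 360.7/(20.0)² = 0.9017.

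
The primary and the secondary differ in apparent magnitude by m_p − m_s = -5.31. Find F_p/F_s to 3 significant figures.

F_p/F_s = 10^(−(m_p − m_s)/2.5) = 10^(5.31/2.5) = 10^2.124 = 133.0.

133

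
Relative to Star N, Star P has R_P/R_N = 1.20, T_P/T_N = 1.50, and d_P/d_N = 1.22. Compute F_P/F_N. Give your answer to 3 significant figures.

4.90

L_P/L_N = (R_P/R_N)²(T_P/T_N)⁴ = (1.20)² × (1.50)⁴ = 7.290.
F_P/F_N = (L_P/L_N)/(d_P/d_N)² = 7.290 / (1.22)² = 4.898.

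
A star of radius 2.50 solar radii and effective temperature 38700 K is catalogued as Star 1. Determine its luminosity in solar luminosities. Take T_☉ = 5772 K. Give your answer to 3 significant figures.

L/L_☉ = (R/R_☉)² (T/T_☉)⁴ = (2.50)² × (38700/5772)⁴
       = 6.250 × (6.705)⁴ = 6.250 × 2021 = 1.263×10^4.

1.26×10^4 solar luminosities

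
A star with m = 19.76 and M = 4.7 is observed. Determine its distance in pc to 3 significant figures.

m − M = 5 log₁₀(d/10 pc)
19.76 − (4.7) = 15.06 = 5 log₁₀(d/10)
d = 10 × 10^(15.06/5) = 10 × 10^3.012 = 1.028×10^4 pc.

1.03×10^4 pc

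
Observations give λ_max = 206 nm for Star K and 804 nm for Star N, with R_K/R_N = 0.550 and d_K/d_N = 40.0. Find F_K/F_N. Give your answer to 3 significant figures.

Wien's law: T_K/T_N = λ_N/λ_K = 804/206 = 3.903.
L_K/L_N = (R_K/R_N)²(T_K/T_N)⁴ = (0.550)²(3.903)⁴ = 70.19.
F_K/F_N = (L_K/L_N)/(d_K/d_N)² = 70.19/(40.0)² = 0.04387.

0.0439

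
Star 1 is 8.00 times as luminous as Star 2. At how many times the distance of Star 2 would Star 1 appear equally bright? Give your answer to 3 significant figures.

Equal flux requires L_1/d_1² = L_2/d_2², so d_1/d_2 = √(L_1/L_2)
= √(8.00) = 2.828.

2.83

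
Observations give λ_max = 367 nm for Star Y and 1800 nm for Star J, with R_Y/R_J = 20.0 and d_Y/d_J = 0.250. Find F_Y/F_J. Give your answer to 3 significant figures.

Wien's law: T_Y/T_J = λ_J/λ_Y = 1800/367 = 4.905.
L_Y/L_J = (R_Y/R_J)²(T_Y/T_J)⁴ = (20.0)²(4.905)⁴ = 2.315×10^5.
F_Y/F_J = (L_Y/L_J)/(d_Y/d_J)² = 2.315×10^5/(0.250)² = 3.703×10^6.

3.70×10^6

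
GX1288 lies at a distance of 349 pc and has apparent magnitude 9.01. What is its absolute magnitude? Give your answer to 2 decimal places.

M = m − 5 log₁₀(d/10 pc) = 9.01 − 5 log₁₀(349/10)
  = 9.01 − 5 × 1.543 = 9.01 − 7.71 = 1.30.

1.30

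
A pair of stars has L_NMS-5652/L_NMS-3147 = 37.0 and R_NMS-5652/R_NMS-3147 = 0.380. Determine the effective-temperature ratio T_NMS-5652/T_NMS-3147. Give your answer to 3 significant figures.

L ∝ R²T⁴ gives T ∝ (L/R²)^(1/4), so
T_NMS-5652/T_NMS-3147 = (37.0 / 0.380²)^(1/4) = (256.2)^(1/4) = 4.001.

4.00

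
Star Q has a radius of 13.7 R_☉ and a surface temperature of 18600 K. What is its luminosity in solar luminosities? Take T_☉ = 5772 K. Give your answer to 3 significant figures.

L/L_☉ = (R/R_☉)² (T/T_☉)⁴ = (13.7)² × (18600/5772)⁴
       = 187.7 × (3.222)⁴ = 187.7 × 107.8 = 2.024×10^4.

2.02×10^4 solar luminosities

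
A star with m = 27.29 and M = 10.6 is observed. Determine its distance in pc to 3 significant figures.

m − M = 5 log₁₀(d/10 pc)
27.29 − (10.6) = 16.69 = 5 log₁₀(d/10)
d = 10 × 10^(16.69/5) = 10 × 10^3.338 = 2.178×10^4 pc.

2.18×10^4 pc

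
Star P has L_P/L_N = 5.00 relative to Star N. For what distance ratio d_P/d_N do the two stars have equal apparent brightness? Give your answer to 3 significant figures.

2.24

Equal flux requires L_P/d_P² = L_N/d_N², so d_P/d_N = √(L_P/L_N)
= √(5.00) = 2.236.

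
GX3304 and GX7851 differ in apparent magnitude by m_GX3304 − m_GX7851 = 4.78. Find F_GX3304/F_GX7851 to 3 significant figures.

F_GX3304/F_GX7851 = 10^(−(m_GX3304 − m_GX7851)/2.5) = 10^(-4.78/2.5) = 10^-1.912 = 0.01225.

0.0122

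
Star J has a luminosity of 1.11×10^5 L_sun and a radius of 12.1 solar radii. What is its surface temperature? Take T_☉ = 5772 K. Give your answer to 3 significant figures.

3.03×10^4 K

T/T_☉ = (L/L_☉)^(1/4) / (R/R_☉)^(1/2)
T = 5772 × (1.11×10^5)^(1/4) / √(12.1) = 5772 × 18.25 / 3.479 = 3.029×10^4 K.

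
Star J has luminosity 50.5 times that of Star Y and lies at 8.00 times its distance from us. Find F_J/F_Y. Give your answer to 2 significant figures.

0.79

F = L/(4πd²), so F_J/F_Y = (L_J/L_Y) / (d_J/d_Y)²
= 50.5 / (8.00)² = 50.5 / 64.00 = 0.7891.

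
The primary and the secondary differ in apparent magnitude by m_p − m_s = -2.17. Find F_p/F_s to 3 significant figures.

F_p/F_s = 10^(−(m_p − m_s)/2.5) = 10^(2.17/2.5) = 10^0.868 = 7.379.

7.38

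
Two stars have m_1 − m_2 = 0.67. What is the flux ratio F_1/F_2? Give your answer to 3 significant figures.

0.540

F_1/F_2 = 10^(−(m_1 − m_2)/2.5) = 10^(-0.67/2.5) = 10^-0.268 = 0.5395.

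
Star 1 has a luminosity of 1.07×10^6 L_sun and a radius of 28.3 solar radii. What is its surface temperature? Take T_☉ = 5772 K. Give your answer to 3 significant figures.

3.49×10^4 K

T/T_☉ = (L/L_☉)^(1/4) / (R/R_☉)^(1/2)
T = 5772 × (1.07×10^6)^(1/4) / √(28.3) = 5772 × 32.16 / 5.320 = 3.490×10^4 K.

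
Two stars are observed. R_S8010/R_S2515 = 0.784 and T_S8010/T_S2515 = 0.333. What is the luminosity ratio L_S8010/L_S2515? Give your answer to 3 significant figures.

0.00756

From the Stefan–Boltzmann law, L ∝ R²T⁴, so
L_S8010/L_S2515 = (R_S8010/R_S2515)² (T_S8010/T_S2515)⁴ = (0.784)² × (0.333)⁴ = 0.6147 × 0.01230 = 0.007558.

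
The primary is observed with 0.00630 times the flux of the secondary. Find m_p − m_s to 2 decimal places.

m_p − m_s = −2.5 log₁₀(F_p/F_s) = −2.5 log₁₀(0.00630) = −2.5 × (-2.201) = 5.502.

5.50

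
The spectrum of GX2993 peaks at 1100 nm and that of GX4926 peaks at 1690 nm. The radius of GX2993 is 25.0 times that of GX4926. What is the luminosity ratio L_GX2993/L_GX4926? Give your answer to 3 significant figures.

Wien's law gives T ∝ 1/λ_max, so T_GX2993/T_GX4926 = λ_GX4926/λ_GX2993 = 1690/1100 = 1.536.
Then L ∝ R²T⁴ gives L_GX2993/L_GX4926 = (25.0)² × (1.536)⁴ = 625.0 × 5.572 = 3482.

3.48×10^3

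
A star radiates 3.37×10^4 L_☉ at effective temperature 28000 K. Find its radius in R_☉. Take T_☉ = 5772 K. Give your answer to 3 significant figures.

R/R_☉ = √(L/L_☉) / (T/T_☉)² = √(3.37×10^4) / (4.851)²
       = 183.6 / 23.53 = 7.801.

7.80 R_☉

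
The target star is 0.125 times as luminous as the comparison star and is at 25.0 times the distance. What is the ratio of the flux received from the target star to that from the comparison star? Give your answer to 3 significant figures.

F = L/(4πd²), so F_t/F_c = (L_t/L_c) / (d_t/d_c)²
= 0.125 / (25.0)² = 0.125 / 625.0 = 2.000×10^-4.

2.00×10^-4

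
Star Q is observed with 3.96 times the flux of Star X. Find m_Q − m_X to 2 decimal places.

m_Q − m_X = −2.5 log₁₀(F_Q/F_X) = −2.5 log₁₀(3.96) = −2.5 × (0.598) = -1.494.

-1.49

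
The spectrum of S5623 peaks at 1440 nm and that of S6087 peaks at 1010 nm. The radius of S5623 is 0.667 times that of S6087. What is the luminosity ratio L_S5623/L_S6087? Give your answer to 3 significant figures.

Wien's law gives T ∝ 1/λ_max, so T_S5623/T_S6087 = λ_S6087/λ_S5623 = 1010/1440 = 0.7014.
Then L ∝ R²T⁴ gives L_S5623/L_S6087 = (0.667)² × (0.7014)⁴ = 0.4449 × 0.2420 = 0.1077.

0.108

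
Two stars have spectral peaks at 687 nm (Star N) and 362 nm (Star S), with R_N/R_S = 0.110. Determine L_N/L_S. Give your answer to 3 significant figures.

Wien's law gives T ∝ 1/λ_max, so T_N/T_S = λ_S/λ_N = 362/687 = 0.5269.
Then L ∝ R²T⁴ gives L_N/L_S = (0.110)² × (0.5269)⁴ = 0.01210 × 0.07709 = 9.328×10^-4.

9.33×10^-4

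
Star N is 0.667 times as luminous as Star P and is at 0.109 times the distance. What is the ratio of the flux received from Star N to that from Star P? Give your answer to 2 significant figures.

56

F = L/(4πd²), so F_N/F_P = (L_N/L_P) / (d_N/d_P)²
= 0.667 / (0.109)² = 0.667 / 0.01188 = 56.14.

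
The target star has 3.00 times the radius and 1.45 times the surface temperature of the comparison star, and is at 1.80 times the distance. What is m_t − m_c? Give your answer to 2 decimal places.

L_t/L_c = (3.00)²(1.45)⁴ = 39.78.
F_t/F_c = (L_t/L_c)/(d_t/d_c)² = 39.78/3.240 = 12.28.
m_t − m_c = −2.5 log₁₀(12.28) = -2.72.

-2.72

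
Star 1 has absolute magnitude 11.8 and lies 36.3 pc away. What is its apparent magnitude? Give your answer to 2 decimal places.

m = M + 5 log₁₀(d/10 pc) = 11.8 + 5 log₁₀(36.3/10)
  = 11.8 + 5 × 0.560 = 11.8 + 2.80 = 14.60.

14.60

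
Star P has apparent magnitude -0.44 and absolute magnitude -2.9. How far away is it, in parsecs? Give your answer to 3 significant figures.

m − M = 5 log₁₀(d/10 pc)
-0.44 − (-2.9) = 2.46 = 5 log₁₀(d/10)
d = 10 × 10^(2.46/5) = 10 × 10^0.492 = 31.05 pc.

31.0 pc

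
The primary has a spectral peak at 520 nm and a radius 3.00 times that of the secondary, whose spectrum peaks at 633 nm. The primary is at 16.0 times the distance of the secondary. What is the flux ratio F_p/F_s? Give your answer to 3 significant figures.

0.0772

Wien's law: T_p/T_s = λ_s/λ_p = 633/520 = 1.217.
L_p/L_s = (R_p/R_s)²(T_p/T_s)⁴ = (3.00)²(1.217)⁴ = 19.76.
F_p/F_s = (L_p/L_s)/(d_p/d_s)² = 19.76/(16.0)² = 0.07720.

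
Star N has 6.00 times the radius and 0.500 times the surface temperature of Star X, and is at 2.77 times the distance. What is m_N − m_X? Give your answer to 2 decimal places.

L_N/L_X = (6.00)²(0.500)⁴ = 2.250.
F_N/F_X = (L_N/L_X)/(d_N/d_X)² = 2.250/7.673 = 0.2932.
m_N − m_X = −2.5 log₁₀(0.2932) = 1.33.

1.33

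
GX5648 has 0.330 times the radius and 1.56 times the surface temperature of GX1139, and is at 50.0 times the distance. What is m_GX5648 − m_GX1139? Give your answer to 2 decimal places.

L_GX5648/L_GX1139 = (0.330)²(1.56)⁴ = 0.6450.
F_GX5648/F_GX1139 = (L_GX5648/L_GX1139)/(d_GX5648/d_GX1139)² = 0.6450/2500 = 2.580×10^-4.
m_GX5648 − m_GX1139 = −2.5 log₁₀(2.580×10^-4) = 8.97.

8.97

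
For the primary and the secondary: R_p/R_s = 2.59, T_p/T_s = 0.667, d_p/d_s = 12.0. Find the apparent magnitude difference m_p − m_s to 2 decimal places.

L_p/L_s = (2.59)²(0.667)⁴ = 1.328.
F_p/F_s = (L_p/L_s)/(d_p/d_s)² = 1.328/144.0 = 0.009220.
m_p − m_s = −2.5 log₁₀(0.009220) = 5.09.

5.09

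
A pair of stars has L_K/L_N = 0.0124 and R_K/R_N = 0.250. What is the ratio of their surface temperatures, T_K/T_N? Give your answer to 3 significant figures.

0.667

L ∝ R²T⁴ gives T ∝ (L/R²)^(1/4), so
T_K/T_N = (0.0124 / 0.250²)^(1/4) = (0.1984)^(1/4) = 0.6674.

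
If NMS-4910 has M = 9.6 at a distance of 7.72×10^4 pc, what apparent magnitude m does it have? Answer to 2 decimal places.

29.04

m = M + 5 log₁₀(d/10 pc) = 9.6 + 5 log₁₀(7.72×10^4/10)
  = 9.6 + 5 × 3.888 = 9.6 + 19.44 = 29.04.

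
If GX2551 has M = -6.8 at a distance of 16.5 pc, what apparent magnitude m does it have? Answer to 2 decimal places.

m = M + 5 log₁₀(d/10 pc) = -6.8 + 5 log₁₀(16.5/10)
  = -6.8 + 5 × 0.217 = -6.8 + 1.09 = -5.71.

-5.71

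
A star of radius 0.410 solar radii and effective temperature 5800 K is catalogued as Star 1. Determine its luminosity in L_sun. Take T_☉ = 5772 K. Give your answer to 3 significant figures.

L/L_☉ = (R/R_☉)² (T/T_☉)⁴ = (0.410)² × (5800/5772)⁴
       = 0.1681 × (1.005)⁴ = 0.1681 × 1.020 = 0.1714.

0.171 L_sun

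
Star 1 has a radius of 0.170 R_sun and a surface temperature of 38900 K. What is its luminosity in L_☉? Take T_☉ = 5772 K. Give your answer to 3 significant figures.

L/L_☉ = (R/R_☉)² (T/T_☉)⁴ = (0.170)² × (38900/5772)⁴
       = 0.02890 × (6.739)⁴ = 0.02890 × 2063 = 59.62.

59.6 L_☉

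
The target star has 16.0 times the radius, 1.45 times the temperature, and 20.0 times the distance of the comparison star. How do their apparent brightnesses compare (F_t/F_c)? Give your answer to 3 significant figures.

L_t/L_c = (R_t/R_c)²(T_t/T_c)⁴ = (16.0)² × (1.45)⁴ = 1132.
F_t/F_c = (L_t/L_c)/(d_t/d_c)² = 1132 / (20.0)² = 2.829.

2.83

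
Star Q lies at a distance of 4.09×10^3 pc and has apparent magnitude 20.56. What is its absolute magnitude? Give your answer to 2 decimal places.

7.50

M = m − 5 log₁₀(d/10 pc) = 20.56 − 5 log₁₀(4.09×10^3/10)
  = 20.56 − 5 × 2.612 = 20.56 − 13.06 = 7.50.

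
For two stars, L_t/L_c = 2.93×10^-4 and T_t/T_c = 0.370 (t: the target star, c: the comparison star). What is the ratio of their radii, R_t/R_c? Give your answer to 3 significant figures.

0.125

L ∝ R²T⁴ gives R ∝ √L / T², so
R_t/R_c = √(2.93×10^-4) / (0.370)² = 0.01712 / 0.1369 = 0.1250.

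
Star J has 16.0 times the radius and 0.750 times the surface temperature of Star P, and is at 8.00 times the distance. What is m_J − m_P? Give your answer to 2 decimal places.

L_J/L_P = (16.0)²(0.750)⁴ = 81.00.
F_J/F_P = (L_J/L_P)/(d_J/d_P)² = 81.00/64.00 = 1.266.
m_J − m_P = −2.5 log₁₀(1.266) = -0.26.

-0.26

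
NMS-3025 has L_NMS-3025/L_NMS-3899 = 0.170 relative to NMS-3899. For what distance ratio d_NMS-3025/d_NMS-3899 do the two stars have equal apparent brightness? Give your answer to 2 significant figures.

0.41

Equal flux requires L_NMS-3025/d_NMS-3025² = L_NMS-3899/d_NMS-3899², so d_NMS-3025/d_NMS-3899 = √(L_NMS-3025/L_NMS-3899)
= √(0.170) = 0.4123.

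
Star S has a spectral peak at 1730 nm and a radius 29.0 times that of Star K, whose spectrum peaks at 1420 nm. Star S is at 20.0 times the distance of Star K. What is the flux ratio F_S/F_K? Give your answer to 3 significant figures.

Wien's law: T_S/T_K = λ_K/λ_S = 1420/1730 = 0.8208.
L_S/L_K = (R_S/R_K)²(T_S/T_K)⁴ = (29.0)²(0.8208)⁴ = 381.7.
F_S/F_K = (L_S/L_K)/(d_S/d_K)² = 381.7/(20.0)² = 0.9543.

0.954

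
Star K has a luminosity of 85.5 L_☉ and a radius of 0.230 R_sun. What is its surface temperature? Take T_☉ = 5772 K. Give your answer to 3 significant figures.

3.66×10^4 K

T/T_☉ = (L/L_☉)^(1/4) / (R/R_☉)^(1/2)
T = 5772 × (85.5)^(1/4) / √(0.230) = 5772 × 3.041 / 0.4796 = 3.660×10^4 K.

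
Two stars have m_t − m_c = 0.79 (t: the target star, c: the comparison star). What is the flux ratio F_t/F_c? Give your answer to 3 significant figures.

0.483

F_t/F_c = 10^(−(m_t − m_c)/2.5) = 10^(-0.79/2.5) = 10^-0.316 = 0.4831.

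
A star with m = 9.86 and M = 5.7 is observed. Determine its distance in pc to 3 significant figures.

m − M = 5 log₁₀(d/10 pc)
9.86 − (5.7) = 4.16 = 5 log₁₀(d/10)
d = 10 × 10^(4.16/5) = 10 × 10^0.832 = 67.92 pc.

67.9 pc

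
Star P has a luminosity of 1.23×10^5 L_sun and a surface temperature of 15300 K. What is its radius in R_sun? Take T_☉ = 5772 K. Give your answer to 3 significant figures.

49.9 R_sun

R/R_☉ = √(L/L_☉) / (T/T_☉)² = √(1.23×10^5) / (2.651)²
       = 350.7 / 7.026 = 49.91.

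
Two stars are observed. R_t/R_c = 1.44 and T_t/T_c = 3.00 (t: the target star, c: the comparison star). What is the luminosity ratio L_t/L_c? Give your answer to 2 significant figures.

From the Stefan–Boltzmann law, L ∝ R²T⁴, so
L_t/L_c = (R_t/R_c)² (T_t/T_c)⁴ = (1.44)² × (3.00)⁴ = 2.074 × 81.00 = 168.0.

1.7×10^2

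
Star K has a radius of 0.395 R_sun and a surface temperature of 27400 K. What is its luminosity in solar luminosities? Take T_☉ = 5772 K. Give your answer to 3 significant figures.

L/L_☉ = (R/R_☉)² (T/T_☉)⁴ = (0.395)² × (27400/5772)⁴
       = 0.1560 × (4.747)⁴ = 0.1560 × 507.8 = 79.23.

79.2 solar luminosities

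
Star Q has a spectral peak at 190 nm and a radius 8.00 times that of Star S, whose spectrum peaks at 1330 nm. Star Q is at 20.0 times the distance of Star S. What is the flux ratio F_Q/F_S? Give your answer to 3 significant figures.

Wien's law: T_Q/T_S = λ_S/λ_Q = 1330/190 = 7.000.
L_Q/L_S = (R_Q/R_S)²(T_Q/T_S)⁴ = (8.00)²(7.000)⁴ = 1.537×10^5.
F_Q/F_S = (L_Q/L_S)/(d_Q/d_S)² = 1.537×10^5/(20.0)² = 384.2.

384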